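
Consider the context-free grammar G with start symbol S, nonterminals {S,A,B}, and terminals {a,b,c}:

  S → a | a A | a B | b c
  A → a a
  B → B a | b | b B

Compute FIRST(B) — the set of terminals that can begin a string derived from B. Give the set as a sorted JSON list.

Compute FIRST by fixpoint:
iter 1:
  A via A→a a: +{a}
  B via B→b: +{b}
  S via S→a: +{a}
  S via S→b c: +{b}
  FIRST[S]={a,b}  FIRST[A]={a}  FIRST[B]={b}
iter 2: (no change)
  FIRST[S]={a,b}  FIRST[A]={a}  FIRST[B]={b}

FIRST(B) = ["b"]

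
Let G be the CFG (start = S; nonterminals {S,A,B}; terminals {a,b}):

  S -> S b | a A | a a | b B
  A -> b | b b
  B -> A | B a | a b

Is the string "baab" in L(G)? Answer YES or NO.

CNF form of G:
  S -> S T0 | T0 B | T1 A | T1 T1
  A -> T0 T0 | b
  B -> B T1 | T0 T0 | T1 T0 | b
  T0 -> b
  T1 -> a

CYK fill:
  cell(0,0) b: {A,B,T0}  orig:{A,B}
  cell(1,1) a: {T1}  orig:{}
  cell(2,2) a: {T1}  orig:{}
  cell(3,3) b: {A,B,T0}  orig:{A,B}
  cell(0,1) ba: {B}
  cell(1,2) aa: {S}
  cell(2,3) ab: {B,S}
  cell(0,2) baa: {B}
  cell(1,3) aab: {S}
  cell(0,3) baab: ∅

S ∉ T[0,3] ⇒ NO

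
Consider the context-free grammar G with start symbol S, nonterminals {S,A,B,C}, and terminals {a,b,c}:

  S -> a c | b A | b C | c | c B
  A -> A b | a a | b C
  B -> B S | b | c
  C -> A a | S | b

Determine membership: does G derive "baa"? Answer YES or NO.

CNF form of G:
  S -> T0 A | T0 C | T1 T2 | T2 B | c
  A -> A T0 | T0 C | T1 T1
  B -> B S | b | c
  C -> A T1 | T0 A | T0 C | T1 T2 | T2 B | b | c
  T0 -> b
  T1 -> a
  T2 -> c

CYK table (by increasing span):
  cell(0,0) b: {B,C,T0}  orig:{B,C}
  cell(1,1) a: {T1}  orig:{}
  cell(2,2) a: {T1}  orig:{}
  cell(0,1) ba: ∅
  cell(1,2) aa: {A}
  cell(0,2) baa: {C,S}

S ∈ T[0,2] ⇒ YES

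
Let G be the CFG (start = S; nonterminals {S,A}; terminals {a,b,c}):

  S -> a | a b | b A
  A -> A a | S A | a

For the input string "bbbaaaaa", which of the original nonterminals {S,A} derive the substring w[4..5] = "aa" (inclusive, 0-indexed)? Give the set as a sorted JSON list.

CNF form of G:
  S -> T0 T1 | T1 A | a
  A -> A T0 | S A | a
  T0 -> a
  T1 -> b

CYK table (by increasing span), restricted to cells inside w[4..5]:
  T[4,4] 'a' = {A,S,T0}  orig:{A,S}
  T[5,5] 'a' = {A,S,T0}  orig:{A,S}
  T[4,5] 'aa' = {A}

Original NTs in T[4,5] deriving "aa": ["A"]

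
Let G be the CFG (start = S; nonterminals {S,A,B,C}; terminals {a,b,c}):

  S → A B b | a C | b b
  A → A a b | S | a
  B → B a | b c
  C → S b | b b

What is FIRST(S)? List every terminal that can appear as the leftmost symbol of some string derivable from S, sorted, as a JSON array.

FIRST sets, iterate to fixpoint:
iter 1:
  A via A→a: +{a}
  B via B→b c: +{b}
  C via C→b b: +{b}
  S via S→A B b: +{a}
  S via S→b b: +{b}
  S: {a,b}  A: {a}  B: {b}  C: {b}
iter 2:
  A via A→S: +{b}
  C via C→S b: +{a}
  S: {a,b}  A: {a,b}  B: {b}  C: {a,b}
iter 3: — fixpoint
  S: {a,b}  A: {a,b}  B: {b}  C: {a,b}

FIRST(S) = ["a", "b"]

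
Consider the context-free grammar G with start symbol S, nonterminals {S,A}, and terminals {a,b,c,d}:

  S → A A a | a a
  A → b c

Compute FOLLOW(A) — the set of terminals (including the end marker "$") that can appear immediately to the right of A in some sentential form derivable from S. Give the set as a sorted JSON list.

Compute FIRST by fixpoint:
[1]
  A via A→b c: +{b}
  S via S→A A a: +{b}
  S via S→a a: +{a}
  S: {a,b}  A: {b}
[2] done
  S: {a,b}  A: {b}

Compute FOLLOW by fixpoint:
initialize: $ ∈ FOLLOW(S)
iter 1:
  S→A A a: FOLLOW(A) ⊇ FIRST(A) = {b}; new: +{b}
  S→A A a: FOLLOW(A) ⊇ FIRST(a) = {a}; new: +{a}
  FOLLOW(S)={$}  FOLLOW(A)={a,b}
iter 2: (no change)
  FOLLOW(S)={$}  FOLLOW(A)={a,b}

FOLLOW(A) = ["a", "b"]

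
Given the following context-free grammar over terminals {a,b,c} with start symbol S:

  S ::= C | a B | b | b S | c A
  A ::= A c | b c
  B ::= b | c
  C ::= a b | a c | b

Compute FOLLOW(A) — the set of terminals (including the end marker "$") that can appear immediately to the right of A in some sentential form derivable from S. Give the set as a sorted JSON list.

Compute FIRST by fixpoint:
[1]
  A via A→b c: +{b}
  B via B→b: +{b}
  B via B→c: +{c}
  C via C→a b: +{a}
  C via C→b: +{b}
  S via S→C: +{a,b}
  S via S→c A: +{c}
  FIRST[S]={a,b,c}  FIRST[A]={b}  FIRST[B]={b,c}  FIRST[C]={a,b}
[2] done
  FIRST[S]={a,b,c}  FIRST[A]={b}  FIRST[B]={b,c}  FIRST[C]={a,b}

FOLLOW sets:
initialize: $ ∈ FOLLOW(S)
pass 1:
  A→A c: FOLLOW(A) ⊇ FIRST(c) = {c}; new: +{c}
  S→C: FOLLOW(C) ⊇ FOLLOW(S) ⊇ {$}; new: +{$}
  S→a B: FOLLOW(B) ⊇ FOLLOW(S) ⊇ {$}; new: +{$}
  S→c A: FOLLOW(A) ⊇ FOLLOW(S) ⊇ {$}; new: +{$}
  S: {$}  A: {$,c}  B: {$}  C: {$}
pass 2: (stable)
  S: {$}  A: {$,c}  B: {$}  C: {$}

FOLLOW(A) = ["$", "c"]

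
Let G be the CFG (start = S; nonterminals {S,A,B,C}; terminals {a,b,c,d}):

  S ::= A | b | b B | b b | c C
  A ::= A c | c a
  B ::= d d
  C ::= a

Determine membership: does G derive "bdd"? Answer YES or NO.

Convert to CNF:
  S -> A T0 | T0 C | T0 T1 | T3 B | T3 T3 | b
  A -> A T0 | T0 T1
  B -> T2 T2
  C -> a
  T0 -> c
  T1 -> a
  T2 -> d
  T3 -> b

CYK table (by increasing span):
  T[0,0] 'b' = {S,T3}  orig:{S}
  T[1,1] 'd' = {T2}  orig:{}
  T[2,2] 'd' = {T2}  orig:{}
  T[0,1] 'bd' = ∅
  T[1,2] 'dd' = {B}
  T[0,2] 'bdd' = {S}

S ∈ T[0,2] ⇒ YES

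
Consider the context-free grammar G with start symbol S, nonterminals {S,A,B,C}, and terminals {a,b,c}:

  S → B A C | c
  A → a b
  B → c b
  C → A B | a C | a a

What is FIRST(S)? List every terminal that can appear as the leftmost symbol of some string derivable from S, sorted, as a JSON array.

Compute FIRST by fixpoint:
[1]
  A via A→a b: +{a}
  B via B→c b: +{c}
  C via C→A B: +{a}
  S via S→B A C: +{c}
  S: {c}  A: {a}  B: {c}  C: {a}
[2] (stable)
  S: {c}  A: {a}  B: {c}  C: {a}

FIRST(S) = ["c"]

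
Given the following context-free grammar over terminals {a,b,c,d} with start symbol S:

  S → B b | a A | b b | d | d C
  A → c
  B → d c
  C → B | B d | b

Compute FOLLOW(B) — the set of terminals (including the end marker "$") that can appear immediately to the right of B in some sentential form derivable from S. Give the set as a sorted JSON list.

FIRST sets, iterate to fixpoint:
[1]
  A via A→c: +{c}
  B via B→d c: +{d}
  C via C→B: +{d}
  C via C→b: +{b}
  S via S→B b: +{d}
  S via S→a A: +{a}
  S via S→b b: +{b}
  FIRST(S)={a,b,d}  FIRST(A)={c}  FIRST(B)={d}  FIRST(C)={b,d}
[2] — fixpoint
  FIRST(S)={a,b,d}  FIRST(A)={c}  FIRST(B)={d}  FIRST(C)={b,d}

Compute FOLLOW by fixpoint:
initialize: $ ∈ FOLLOW(S)
pass 1:
  C→B d: FOLLOW(B) ⊇ FIRST(d) = {d}; new: +{d}
  S→B b: FOLLOW(B) ⊇ FIRST(b) = {b}; new: +{b}
  S→a A: FOLLOW(A) ⊇ FOLLOW(S) ⊇ {$}; new: +{$}
  S→d C: FOLLOW(C) ⊇ FOLLOW(S) ⊇ {$}; new: +{$}
  S: {$}  A: {$}  B: {b,d}  C: {$}
pass 2:
  C→B: FOLLOW(B) ⊇ FOLLOW(C) ⊇ {$}; new: +{$}
  S: {$}  A: {$}  B: {$,b,d}  C: {$}
pass 3: done
  S: {$}  A: {$}  B: {$,b,d}  C: {$}

FOLLOW(B) = ["$", "b", "d"]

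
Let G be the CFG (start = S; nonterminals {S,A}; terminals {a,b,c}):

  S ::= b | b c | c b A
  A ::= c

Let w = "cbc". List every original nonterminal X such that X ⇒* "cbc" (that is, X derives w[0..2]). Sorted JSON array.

CNF form of G:
  S -> T0 T1 | T1 X2 | b
  A -> c
  T0 -> b
  T1 -> c
  X2 -> T0 A

CYK fill, restricted to cells inside w[0..2]:
  cell(0,0) c: {A,T1}  orig:{A}
  cell(1,1) b: {S,T0}  orig:{S}
  cell(2,2) c: {A,T1}  orig:{A}
  cell(0,1) cb: ∅
  cell(1,2) bc: {S,X2}  orig:{S}
  cell(0,2) cbc: {S}

Original NTs in T[0,2] deriving "cbc": ["S"]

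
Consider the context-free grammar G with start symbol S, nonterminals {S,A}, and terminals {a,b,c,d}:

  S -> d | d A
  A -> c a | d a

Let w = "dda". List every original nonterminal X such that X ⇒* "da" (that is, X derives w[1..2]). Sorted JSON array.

Convert to CNF:
  S -> T2 A | d
  A -> T0 T1 | T2 T1
  T0 -> c
  T1 -> a
  T2 -> d

CYK fill (cells [i..j] with 1 ≤ i ≤ j ≤ 2 only):
  cell(1,1) d: {S,T2}  orig:{S}
  cell(2,2) a: {T1}  orig:{}
  cell(1,2) da: {A}

Original NTs in T[1,2] deriving "da": ["A"]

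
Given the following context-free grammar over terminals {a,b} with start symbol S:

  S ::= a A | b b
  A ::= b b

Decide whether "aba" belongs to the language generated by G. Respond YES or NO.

CNF form of G:
  S -> T0 T0 | T1 A
  A -> T0 T0
  T0 -> b
  T1 -> a

CYK fill:
  [0..0]={T1}  "a"  orig:{}
  [1..1]={T0}  "b"  orig:{}
  [2..2]={T1}  "a"  orig:{}
  [0..1]=∅  "ab"
  [1..2]=∅  "ba"
  [0..2]=∅  "aba"

S ∉ T[0,2] ⇒ NO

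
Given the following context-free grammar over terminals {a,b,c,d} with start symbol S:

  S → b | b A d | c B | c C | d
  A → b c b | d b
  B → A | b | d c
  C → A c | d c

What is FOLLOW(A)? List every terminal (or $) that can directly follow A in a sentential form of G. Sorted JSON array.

Compute FIRST by fixpoint:
iter 1:
  A via A→b c b: +{b}
  A via A→d b: +{d}
  B via B→A: +{b,d}
  C via C→A c: +{b,d}
  S via S→b: +{b}
  S via S→c B: +{c}
  S via S→d: +{d}
  FIRST(S)={b,c,d}  FIRST(A)={b,d}  FIRST(B)={b,d}  FIRST(C)={b,d}
iter 2: (no change)
  FIRST(S)={b,c,d}  FIRST(A)={b,d}  FIRST(B)={b,d}  FIRST(C)={b,d}

Compute FOLLOW by fixpoint:
seed FOLLOW(S) with $
iter 1:
  C→A c: FOLLOW(A) ⊇ FIRST(c) = {c}; new: +{c}
  S→b A d: FOLLOW(A) ⊇ FIRST(d) = {d}; new: +{d}
  S→c B: FOLLOW(B) ⊇ FOLLOW(S) ⊇ {$}; new: +{$}
  S→c C: FOLLOW(C) ⊇ FOLLOW(S) ⊇ {$}; new: +{$}
  S: {$}  A: {c,d}  B: {$}  C: {$}
iter 2:
  B→A: FOLLOW(A) ⊇ FOLLOW(B) ⊇ {$}; new: +{$}
  S: {$}  A: {$,c,d}  B: {$}  C: {$}
iter 3: done
  S: {$}  A: {$,c,d}  B: {$}  C: {$}

FOLLOW(A) = ["$", "c", "d"]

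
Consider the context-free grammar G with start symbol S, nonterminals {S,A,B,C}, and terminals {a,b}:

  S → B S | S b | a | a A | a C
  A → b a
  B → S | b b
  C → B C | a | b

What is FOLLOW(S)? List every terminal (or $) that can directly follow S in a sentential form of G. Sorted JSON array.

FIRST iteration:
iter 1:
  A via A→b a: +{b}
  B via B→b b: +{b}
  C via C→B C: +{b}
  C via C→a: +{a}
  S via S→B S: +{b}
  S via S→a: +{a}
  S: {a,b}  A: {b}  B: {b}  C: {a,b}
iter 2:
  B via B→S: +{a}
  S: {a,b}  A: {b}  B: {a,b}  C: {a,b}
iter 3: done
  S: {a,b}  A: {b}  B: {a,b}  C: {a,b}

FOLLOW iteration:
initialize: $ ∈ FOLLOW(S)
round 1:
  C→B C: FOLLOW(B) ⊇ FIRST(C) = {a,b}; new: +{a,b}
  S→S b: FOLLOW(S) ⊇ FIRST(b) = {b}; new: +{b}
  S→a A: FOLLOW(A) ⊇ FOLLOW(S) ⊇ {$,b}; new: +{$,b}
  S→a C: FOLLOW(C) ⊇ FOLLOW(S) ⊇ {$,b}; new: +{$,b}
  FOLLOW[S]={$,b}  FOLLOW[A]={$,b}  FOLLOW[B]={a,b}  FOLLOW[C]={$,b}
round 2:
  B→S: FOLLOW(S) ⊇ FOLLOW(B) ⊇ {a,b}; new: +{a}
  S→a A: FOLLOW(A) ⊇ FOLLOW(S) ⊇ {$,a,b}; new: +{a}
  S→a C: FOLLOW(C) ⊇ FOLLOW(S) ⊇ {$,a,b}; new: +{a}
  FOLLOW[S]={$,a,b}  FOLLOW[A]={$,a,b}  FOLLOW[B]={a,b}  FOLLOW[C]={$,a,b}
round 3: done
  FOLLOW[S]={$,a,b}  FOLLOW[A]={$,a,b}  FOLLOW[B]={a,b}  FOLLOW[C]={$,a,b}

FOLLOW(S) = ["$", "a", "b"]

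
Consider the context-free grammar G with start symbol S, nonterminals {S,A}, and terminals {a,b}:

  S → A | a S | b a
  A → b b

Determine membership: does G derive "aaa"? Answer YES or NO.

CNF form of G:
  S -> T0 T0 | T0 T1 | T1 S
  A -> T0 T0
  T0 -> b
  T1 -> a

CYK table (by increasing span):
  cell(0,0) a: {T1}  orig:{}
  cell(1,1) a: {T1}  orig:{}
  cell(2,2) a: {T1}  orig:{}
  cell(0,1) aa: ∅
  cell(1,2) aa: ∅
  cell(0,2) aaa: ∅

S ∉ T[0,2] ⇒ NO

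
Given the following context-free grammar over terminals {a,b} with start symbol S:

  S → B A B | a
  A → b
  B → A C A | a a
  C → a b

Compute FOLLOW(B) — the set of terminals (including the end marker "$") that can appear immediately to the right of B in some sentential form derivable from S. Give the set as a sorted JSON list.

Compute FIRST by fixpoint:
iter 1:
  A via A→b: +{b}
  B via B→A C A: +{b}
  B via B→a a: +{a}
  C via C→a b: +{a}
  S via S→B A B: +{a,b}
  S: {a,b}  A: {b}  B: {a,b}  C: {a}
iter 2: (stable)
  S: {a,b}  A: {b}  B: {a,b}  C: {a}

FOLLOW sets:
FOLLOW(S) := {$}
pass 1:
  B→A C A: FOLLOW(A) ⊇ FIRST(C) = {a}; new: +{a}
  B→A C A: FOLLOW(C) ⊇ FIRST(A) = {b}; new: +{b}
  S→B A B: FOLLOW(B) ⊇ FIRST(A) = {b}; new: +{b}
  S→B A B: FOLLOW(A) ⊇ FIRST(B) = {a,b}; new: +{b}
  S→B A B: FOLLOW(B) ⊇ FOLLOW(S) ⊇ {$}; new: +{$}
  FOLLOW(S)={$}  FOLLOW(A)={a,b}  FOLLOW(B)={$,b}  FOLLOW(C)={b}
pass 2:
  B→A C A: FOLLOW(A) ⊇ FOLLOW(B) ⊇ {$,b}; new: +{$}
  FOLLOW(S)={$}  FOLLOW(A)={$,a,b}  FOLLOW(B)={$,b}  FOLLOW(C)={b}
pass 3: (stable)
  FOLLOW(S)={$}  FOLLOW(A)={$,a,b}  FOLLOW(B)={$,b}  FOLLOW(C)={b}

FOLLOW(B) = ["$", "b"]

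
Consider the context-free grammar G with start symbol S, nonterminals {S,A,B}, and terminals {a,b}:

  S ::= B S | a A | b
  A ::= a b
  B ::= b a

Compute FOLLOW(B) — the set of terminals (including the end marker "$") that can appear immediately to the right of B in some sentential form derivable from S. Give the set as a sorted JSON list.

Compute FIRST by fixpoint:
[1]
  A via A→a b: +{a}
  B via B→b a: +{b}
  S via S→B S: +{b}
  S via S→a A: +{a}
  FIRST(S)={a,b}  FIRST(A)={a}  FIRST(B)={b}
[2] (stable)
  FIRST(S)={a,b}  FIRST(A)={a}  FIRST(B)={b}

FOLLOW sets:
initialize: $ ∈ FOLLOW(S)
pass 1:
  S→B S: FOLLOW(B) ⊇ FIRST(S) = {a,b}; new: +{a,b}
  S→a A: FOLLOW(A) ⊇ FOLLOW(S) ⊇ {$}; new: +{$}
  S: {$}  A: {$}  B: {a,b}
pass 2: (no change)
  S: {$}  A: {$}  B: {a,b}

FOLLOW(B) = ["a", "b"]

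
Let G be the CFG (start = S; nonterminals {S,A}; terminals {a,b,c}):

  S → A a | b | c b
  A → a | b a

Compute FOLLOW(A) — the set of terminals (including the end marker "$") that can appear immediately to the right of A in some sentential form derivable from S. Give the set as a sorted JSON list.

FIRST iteration:
iter 1:
  A via A→a: +{a}
  A via A→b a: +{b}
  S via S→A a: +{a,b}
  S via S→c b: +{c}
  FIRST(S)={a,b,c}  FIRST(A)={a,b}
iter 2: (stable)
  FIRST(S)={a,b,c}  FIRST(A)={a,b}

FOLLOW sets:
seed FOLLOW(S) with $
[1]
  S→A a: FOLLOW(A) ⊇ FIRST(a) = {a}; new: +{a}
  FOLLOW[S]={$}  FOLLOW[A]={a}
[2] (no change)
  FOLLOW[S]={$}  FOLLOW[A]={a}

FOLLOW(A) = ["a"]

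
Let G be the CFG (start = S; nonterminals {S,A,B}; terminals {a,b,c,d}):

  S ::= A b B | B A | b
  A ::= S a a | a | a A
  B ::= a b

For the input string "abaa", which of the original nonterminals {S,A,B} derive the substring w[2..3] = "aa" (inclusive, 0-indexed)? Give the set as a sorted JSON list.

Convert to CNF:
  S -> A X3 | B A | b
  A -> S X2 | T0 A | a
  B -> T0 T1
  T0 -> a
  T1 -> b
  X2 -> T0 T0
  X3 -> T1 B

CYK table (by increasing span), restricted to cells inside w[2..3]:
  cell(2,2) a: {A,T0}  orig:{A}
  cell(3,3) a: {A,T0}  orig:{A}
  cell(2,3) aa: {A,X2}  orig:{A}

Original NTs in T[2,3] deriving "aa": ["A"]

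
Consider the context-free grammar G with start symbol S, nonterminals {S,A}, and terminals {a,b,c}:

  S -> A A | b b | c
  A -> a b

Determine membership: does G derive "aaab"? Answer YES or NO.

CNF form of G:
  S -> A A | T1 T1 | c
  A -> T0 T1
  T0 -> a
  T1 -> b

CYK fill:
  [0..0]={T0}  "a"  orig:{}
  [1..1]={T0}  "a"  orig:{}
  [2..2]={T0}  "a"  orig:{}
  [3..3]={T1}  "b"  orig:{}
  [0..1]=∅  "aa"
  [1..2]=∅  "aa"
  [2..3]={A}  "ab"
  [0..2]=∅  "aaa"
  [1..3]=∅  "aab"
  [0..3]=∅  "aaab"

S ∉ T[0,3] ⇒ NO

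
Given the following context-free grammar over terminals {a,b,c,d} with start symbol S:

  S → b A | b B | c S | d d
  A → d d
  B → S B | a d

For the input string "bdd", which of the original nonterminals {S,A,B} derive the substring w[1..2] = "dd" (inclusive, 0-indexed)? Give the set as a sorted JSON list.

Convert to CNF:
  S -> T0 T0 | T2 A | T2 B | T3 S
  A -> T0 T0
  B -> S B | T1 T0
  T0 -> d
  T1 -> a
  T2 -> b
  T3 -> c

CYK table (by increasing span) (cells [i..j] with 1 ≤ i ≤ j ≤ 2 only):
  cell(1,1) d: {T0}  orig:{}
  cell(2,2) d: {T0}  orig:{}
  cell(1,2) dd: {A,S}

Original NTs in T[1,2] deriving "dd": ["A", "S"]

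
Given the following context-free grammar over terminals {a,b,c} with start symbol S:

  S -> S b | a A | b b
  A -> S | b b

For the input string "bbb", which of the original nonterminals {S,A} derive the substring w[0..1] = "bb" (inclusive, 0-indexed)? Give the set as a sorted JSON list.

Convert to CNF:
  S -> S T0 | T0 T0 | T1 A
  A -> S T0 | T0 T0 | T1 A
  T0 -> b
  T1 -> a

Fill CYK table bottom-up, restricted to cells inside w[0..1]:
  cell(0,0) b: {T0}  orig:{}
  cell(1,1) b: {T0}  orig:{}
  cell(0,1) bb: {A,S}

Original NTs in T[0,1] deriving "bb": ["A", "S"]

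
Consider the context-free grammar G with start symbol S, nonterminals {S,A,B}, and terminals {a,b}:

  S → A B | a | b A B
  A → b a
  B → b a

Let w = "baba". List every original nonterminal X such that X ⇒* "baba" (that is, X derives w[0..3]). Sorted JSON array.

CNF form of G:
  S -> A B | T0 X2 | a
  A -> T0 T1
  B -> T0 T1
  T0 -> b
  T1 -> a
  X2 -> A B

Fill CYK table bottom-up — only the sub-triangle for w[0..3]:
  [0..0]={T0}  "b"  orig:{}
  [1..1]={S,T1}  "a"  orig:{S}
  [2..2]={T0}  "b"  orig:{}
  [3..3]={S,T1}  "a"  orig:{S}
  [0..1]={A,B}  "ba"
  [1..2]=∅  "ab"
  [2..3]={A,B}  "ba"
  [0..2]=∅  "bab"
  [1..3]=∅  "aba"
  [0..3]={S,X2}  "baba"  orig:{S}

Original NTs in T[0,3] deriving "baba": ["S"]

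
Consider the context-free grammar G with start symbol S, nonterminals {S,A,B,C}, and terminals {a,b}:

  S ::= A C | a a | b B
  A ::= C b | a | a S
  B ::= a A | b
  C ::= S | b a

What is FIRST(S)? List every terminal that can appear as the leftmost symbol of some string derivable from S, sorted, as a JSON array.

FIRST sets, iterate to fixpoint:
[1]
  A via A→a: +{a}
  B via B→a A: +{a}
  B via B→b: +{b}
  C via C→b a: +{b}
  S via S→A C: +{a}
  S via S→b B: +{b}
  FIRST[S]={a,b}  FIRST[A]={a}  FIRST[B]={a,b}  FIRST[C]={b}
[2]
  A via A→C b: +{b}
  C via C→S: +{a}
  FIRST[S]={a,b}  FIRST[A]={a,b}  FIRST[B]={a,b}  FIRST[C]={a,b}
[3] (stable)
  FIRST[S]={a,b}  FIRST[A]={a,b}  FIRST[B]={a,b}  FIRST[C]={a,b}

FIRST(S) = ["a", "b"]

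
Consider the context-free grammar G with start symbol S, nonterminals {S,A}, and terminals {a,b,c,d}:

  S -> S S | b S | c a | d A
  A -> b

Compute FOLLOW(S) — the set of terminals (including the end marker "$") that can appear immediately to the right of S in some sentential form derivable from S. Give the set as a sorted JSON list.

Compute FIRST by fixpoint:
[1]
  A via A→b: +{b}
  S via S→b S: +{b}
  S via S→c a: +{c}
  S via S→d A: +{d}
  FIRST(S)={b,c,d}  FIRST(A)={b}
[2] (stable)
  FIRST(S)={b,c,d}  FIRST(A)={b}

FOLLOW sets:
seed FOLLOW(S) with $
iter 1:
  S→S S: FOLLOW(S) ⊇ FIRST(S) = {b,c,d}; new: +{b,c,d}
  S→d A: FOLLOW(A) ⊇ FOLLOW(S) ⊇ {$,b,c,d}; new: +{$,b,c,d}
  FOLLOW(S)={$,b,c,d}  FOLLOW(A)={$,b,c,d}
iter 2: done
  FOLLOW(S)={$,b,c,d}  FOLLOW(A)={$,b,c,d}

FOLLOW(S) = ["$", "b", "c", "d"]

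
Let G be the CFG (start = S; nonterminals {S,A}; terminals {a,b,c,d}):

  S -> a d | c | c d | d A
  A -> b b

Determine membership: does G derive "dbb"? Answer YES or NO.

CNF form of G:
  S -> T1 T2 | T2 A | T3 T2 | c
  A -> T0 T0
  T0 -> b
  T1 -> a
  T2 -> d
  T3 -> c

Fill CYK table bottom-up:
  [0..0]={T2}  "d"  orig:{}
  [1..1]={T0}  "b"  orig:{}
  [2..2]={T0}  "b"  orig:{}
  [0..1]=∅  "db"
  [1..2]={A}  "bb"
  [0..2]={S}  "dbb"

S ∈ T[0,2] ⇒ YES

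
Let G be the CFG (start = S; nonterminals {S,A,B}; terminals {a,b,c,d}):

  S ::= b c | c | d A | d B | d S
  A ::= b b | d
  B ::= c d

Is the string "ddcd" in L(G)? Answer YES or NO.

CNF form of G:
  S -> T0 T1 | T2 A | T2 B | T2 S | c
  A -> T0 T0 | d
  B -> T1 T2
  T0 -> b
  T1 -> c
  T2 -> d

CYK fill:
  [0..0]={A,T2}  "d"  orig:{A}
  [1..1]={A,T2}  "d"  orig:{A}
  [2..2]={S,T1}  "c"  orig:{S}
  [3..3]={A,T2}  "d"  orig:{A}
  [0..1]={S}  "dd"
  [1..2]={S}  "dc"
  [2..3]={B}  "cd"
  [0..2]={S}  "ddc"
  [1..3]={S}  "dcd"
  [0..3]={S}  "ddcd"

S ∈ T[0,3] ⇒ YES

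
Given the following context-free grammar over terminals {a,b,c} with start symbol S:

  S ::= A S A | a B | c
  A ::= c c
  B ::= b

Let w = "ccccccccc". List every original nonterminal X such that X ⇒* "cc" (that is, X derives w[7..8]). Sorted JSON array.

CNF form of G:
  S -> A X2 | T1 B | c
  A -> T0 T0
  B -> b
  T0 -> c
  T1 -> a
  X2 -> S A

CYK table (by increasing span), restricted to cells inside w[7..8]:
  [7..7]={S,T0}  "c"  orig:{S}
  [8..8]={S,T0}  "c"  orig:{S}
  [7..8]={A}  "cc"

Original NTs in T[7,8] deriving "cc": ["A"]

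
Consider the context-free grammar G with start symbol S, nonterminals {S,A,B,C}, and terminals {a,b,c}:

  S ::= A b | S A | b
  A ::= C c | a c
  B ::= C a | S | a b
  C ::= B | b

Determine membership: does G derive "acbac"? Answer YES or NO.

CNF form of G:
  S -> A T2 | S A | b
  A -> C T0 | T1 T0
  B -> A T2 | C T1 | S A | T1 T2 | b
  C -> A T2 | C T1 | S A | T1 T2 | b
  T0 -> c
  T1 -> a
  T2 -> b

Fill CYK table bottom-up:
  [0..0]={T1}  "a"  orig:{}
  [1..1]={T0}  "c"  orig:{}
  [2..2]={B,C,S,T2}  "b"  orig:{B,C,S}
  [3..3]={T1}  "a"  orig:{}
  [4..4]={T0}  "c"  orig:{}
  [0..1]={A}  "ac"
  [1..2]=∅  "cb"
  [2..3]={B,C}  "ba"
  [3..4]={A}  "ac"
  [0..2]={B,C,S}  "acb"
  [1..3]=∅  "cba"
  [2..4]={A,B,C,S}  "bac"
  [0..3]={B,C}  "acba"
  [1..4]=∅  "cbac"
  [0..4]={A,B,C,S}  "acbac"

S ∈ T[0,4] ⇒ YES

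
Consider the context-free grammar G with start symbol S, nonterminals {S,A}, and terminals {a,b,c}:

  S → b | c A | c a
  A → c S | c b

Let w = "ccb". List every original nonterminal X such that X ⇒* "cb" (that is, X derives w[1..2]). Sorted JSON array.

CNF form of G:
  S -> T0 A | T0 T2 | b
  A -> T0 S | T0 T1
  T0 -> c
  T1 -> b
  T2 -> a

CYK fill, restricted to cells inside w[1..2]:
  cell(1,1) c: {T0}  orig:{}
  cell(2,2) b: {S,T1}  orig:{S}
  cell(1,2) cb: {A}

Original NTs in T[1,2] deriving "cb": ["A"]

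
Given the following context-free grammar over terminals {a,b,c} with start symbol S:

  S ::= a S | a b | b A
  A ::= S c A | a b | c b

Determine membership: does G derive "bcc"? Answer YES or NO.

Convert to CNF:
  S -> T1 S | T1 T2 | T2 A
  A -> S X3 | T0 T2 | T1 T2
  T0 -> c
  T1 -> a
  T2 -> b
  X3 -> T0 A

CYK fill:
  cell(0,0) b: {T2}  orig:{}
  cell(1,1) c: {T0}  orig:{}
  cell(2,2) c: {T0}  orig:{}
  cell(0,1) bc: ∅
  cell(1,2) cc: ∅
  cell(0,2) bcc: ∅

S ∉ T[0,2] ⇒ NO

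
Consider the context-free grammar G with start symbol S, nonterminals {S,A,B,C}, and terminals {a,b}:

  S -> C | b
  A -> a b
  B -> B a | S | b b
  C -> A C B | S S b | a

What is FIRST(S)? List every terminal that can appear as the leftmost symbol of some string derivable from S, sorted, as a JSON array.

FIRST iteration:
round 1:
  A via A→a b: +{a}
  B via B→b b: +{b}
  C via C→A C B: +{a}
  S via S→C: +{a}
  S via S→b: +{b}
  FIRST(S)={a,b}  FIRST(A)={a}  FIRST(B)={b}  FIRST(C)={a}
round 2:
  B via B→S: +{a}
  C via C→S S b: +{b}
  FIRST(S)={a,b}  FIRST(A)={a}  FIRST(B)={a,b}  FIRST(C)={a,b}
round 3: — fixpoint
  FIRST(S)={a,b}  FIRST(A)={a}  FIRST(B)={a,b}  FIRST(C)={a,b}

FIRST(S) = ["a", "b"]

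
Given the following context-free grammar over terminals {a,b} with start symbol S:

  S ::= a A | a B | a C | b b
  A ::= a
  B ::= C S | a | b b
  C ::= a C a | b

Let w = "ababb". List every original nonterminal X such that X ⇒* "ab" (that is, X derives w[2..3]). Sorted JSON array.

Convert to CNF:
  S -> T0 T0 | T1 A | T1 B | T1 C
  A -> a
  B -> C S | T0 T0 | a
  C -> T1 X2 | b
  T0 -> b
  T1 -> a
  X2 -> C T1

Fill CYK table bottom-up (cells [i..j] with 2 ≤ i ≤ j ≤ 3 only):
  cell(2,2) a: {A,B,T1}  orig:{A,B}
  cell(3,3) b: {C,T0}  orig:{C}
  cell(2,3) ab: {S}

Original NTs in T[2,3] deriving "ab": ["S"]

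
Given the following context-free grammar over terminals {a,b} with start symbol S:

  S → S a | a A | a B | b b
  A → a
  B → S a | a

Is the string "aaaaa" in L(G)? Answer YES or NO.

Convert to CNF:
  S -> S T0 | T0 A | T0 B | T1 T1
  A -> a
  B -> S T0 | a
  T0 -> a
  T1 -> b

CYK table (by increasing span):
  cell(0,0) a: {A,B,T0}  orig:{A,B}
  cell(1,1) a: {A,B,T0}  orig:{A,B}
  cell(2,2) a: {A,B,T0}  orig:{A,B}
  cell(3,3) a: {A,B,T0}  orig:{A,B}
  cell(4,4) a: {A,B,T0}  orig:{A,B}
  cell(0,1) aa: {S}
  cell(1,2) aa: {S}
  cell(2,3) aa: {S}
  cell(3,4) aa: {S}
  cell(0,2) aaa: {B,S}
  cell(1,3) aaa: {B,S}
  cell(2,4) aaa: {B,S}
  cell(0,3) aaaa: {B,S}
  cell(1,4) aaaa: {B,S}
  cell(0,4) aaaaa: {B,S}

S ∈ T[0,4] ⇒ YES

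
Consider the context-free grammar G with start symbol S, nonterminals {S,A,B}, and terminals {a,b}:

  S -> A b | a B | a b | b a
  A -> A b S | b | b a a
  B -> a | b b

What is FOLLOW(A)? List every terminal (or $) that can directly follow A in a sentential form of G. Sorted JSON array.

FIRST sets, iterate to fixpoint:
pass 1:
  A via A→b: +{b}
  B via B→a: +{a}
  B via B→b b: +{b}
  S via S→A b: +{b}
  S via S→a B: +{a}
  S: {a,b}  A: {b}  B: {a,b}
pass 2: done
  S: {a,b}  A: {b}  B: {a,b}

FOLLOW sets:
initialize: $ ∈ FOLLOW(S)
iter 1:
  A→A b S: FOLLOW(A) ⊇ FIRST(b) = {b}; new: +{b}
  A→A b S: FOLLOW(S) ⊇ FOLLOW(A) ⊇ {b}; new: +{b}
  S→a B: FOLLOW(B) ⊇ FOLLOW(S) ⊇ {$,b}; new: +{$,b}
  FOLLOW[S]={$,b}  FOLLOW[A]={b}  FOLLOW[B]={$,b}
iter 2: done
  FOLLOW[S]={$,b}  FOLLOW[A]={b}  FOLLOW[B]={$,b}

FOLLOW(A) = ["b"]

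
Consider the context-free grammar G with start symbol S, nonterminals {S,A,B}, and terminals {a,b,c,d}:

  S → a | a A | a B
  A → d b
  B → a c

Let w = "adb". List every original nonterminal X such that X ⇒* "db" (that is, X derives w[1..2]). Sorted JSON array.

CNF form of G:
  S -> T2 A | T2 B | a
  A -> T0 T1
  B -> T2 T3
  T0 -> d
  T1 -> b
  T2 -> a
  T3 -> c

Fill CYK table bottom-up (cells [i..j] with 1 ≤ i ≤ j ≤ 2 only):
  T[1,1] 'd' = {T0}  orig:{}
  T[2,2] 'b' = {T1}  orig:{}
  T[1,2] 'db' = {A}

Original NTs in T[1,2] deriving "db": ["A"]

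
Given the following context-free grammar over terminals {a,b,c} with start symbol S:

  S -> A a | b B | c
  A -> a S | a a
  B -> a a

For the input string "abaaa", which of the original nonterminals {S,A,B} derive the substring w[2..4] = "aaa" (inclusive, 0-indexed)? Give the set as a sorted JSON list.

CNF form of G:
  S -> A T0 | T1 B | c
  A -> T0 S | T0 T0
  B -> T0 T0
  T0 -> a
  T1 -> b

Fill CYK table bottom-up — only the sub-triangle for w[2..4]:
  [2..2]={T0}  "a"  orig:{}
  [3..3]={T0}  "a"  orig:{}
  [4..4]={T0}  "a"  orig:{}
  [2..3]={A,B}  "aa"
  [3..4]={A,B}  "aa"
  [2..4]={S}  "aaa"

Original NTs in T[2,4] deriving "aaa": ["S"]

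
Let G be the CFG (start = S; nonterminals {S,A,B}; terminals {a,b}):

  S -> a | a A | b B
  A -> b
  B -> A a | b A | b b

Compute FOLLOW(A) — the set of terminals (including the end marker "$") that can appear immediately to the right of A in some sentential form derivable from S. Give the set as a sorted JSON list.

FIRST sets, iterate to fixpoint:
iter 1:
  A via A→b: +{b}
  B via B→A a: +{b}
  S via S→a: +{a}
  S via S→b B: +{b}
  FIRST(S)={a,b}  FIRST(A)={b}  FIRST(B)={b}
iter 2: (stable)
  FIRST(S)={a,b}  FIRST(A)={b}  FIRST(B)={b}

Compute FOLLOW by fixpoint:
seed FOLLOW(S) with $
iter 1:
  B→A a: FOLLOW(A) ⊇ FIRST(a) = {a}; new: +{a}
  S→a A: FOLLOW(A) ⊇ FOLLOW(S) ⊇ {$}; new: +{$}
  S→b B: FOLLOW(B) ⊇ FOLLOW(S) ⊇ {$}; new: +{$}
  FOLLOW[S]={$}  FOLLOW[A]={$,a}  FOLLOW[B]={$}
iter 2: done
  FOLLOW[S]={$}  FOLLOW[A]={$,a}  FOLLOW[B]={$}

FOLLOW(A) = ["$", "a"]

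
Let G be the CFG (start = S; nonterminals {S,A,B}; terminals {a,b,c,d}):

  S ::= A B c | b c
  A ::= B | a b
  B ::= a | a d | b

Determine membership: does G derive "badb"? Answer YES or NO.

Convert to CNF:
  S -> A X4 | T1 T3
  A -> T0 T1 | T0 T2 | a | b
  B -> T0 T2 | a | b
  T0 -> a
  T1 -> b
  T2 -> d
  T3 -> c
  X4 -> B T3

Fill CYK table bottom-up:
  [0..0]={A,B,T1}  "b"  orig:{A,B}
  [1..1]={A,B,T0}  "a"  orig:{A,B}
  [2..2]={T2}  "d"  orig:{}
  [3..3]={A,B,T1}  "b"  orig:{A,B}
  [0..1]=∅  "ba"
  [1..2]={A,B}  "ad"
  [2..3]=∅  "db"
  [0..2]=∅  "bad"
  [1..3]=∅  "adb"
  [0..3]=∅  "badb"

S ∉ T[0,3] ⇒ NO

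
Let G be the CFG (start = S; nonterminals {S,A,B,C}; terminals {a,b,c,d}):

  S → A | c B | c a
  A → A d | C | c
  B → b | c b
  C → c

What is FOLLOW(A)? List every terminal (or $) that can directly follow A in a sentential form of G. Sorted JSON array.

Compute FIRST by fixpoint:
iter 1:
  A via A→c: +{c}
  B via B→b: +{b}
  B via B→c b: +{c}
  C via C→c: +{c}
  S via S→A: +{c}
  FIRST[S]={c}  FIRST[A]={c}  FIRST[B]={b,c}  FIRST[C]={c}
iter 2: (no change)
  FIRST[S]={c}  FIRST[A]={c}  FIRST[B]={b,c}  FIRST[C]={c}

FOLLOW iteration:
initialize: $ ∈ FOLLOW(S)
pass 1:
  A→A d: FOLLOW(A) ⊇ FIRST(d) = {d}; new: +{d}
  A→C: FOLLOW(C) ⊇ FOLLOW(A) ⊇ {d}; new: +{d}
  S→A: FOLLOW(A) ⊇ FOLLOW(S) ⊇ {$}; new: +{$}
  S→c B: FOLLOW(B) ⊇ FOLLOW(S) ⊇ {$}; new: +{$}
  FOLLOW(S)={$}  FOLLOW(A)={$,d}  FOLLOW(B)={$}  FOLLOW(C)={d}
pass 2:
  A→C: FOLLOW(C) ⊇ FOLLOW(A) ⊇ {$,d}; new: +{$}
  FOLLOW(S)={$}  FOLLOW(A)={$,d}  FOLLOW(B)={$}  FOLLOW(C)={$,d}
pass 3: (stable)
  FOLLOW(S)={$}  FOLLOW(A)={$,d}  FOLLOW(B)={$}  FOLLOW(C)={$,d}

FOLLOW(A) = ["$", "d"]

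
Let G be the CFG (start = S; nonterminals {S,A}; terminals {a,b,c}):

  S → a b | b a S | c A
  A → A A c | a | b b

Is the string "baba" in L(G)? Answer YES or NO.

Convert to CNF:
  S -> T0 A | T1 X4 | T2 T1
  A -> A X3 | T1 T1 | a
  T0 -> c
  T1 -> b
  T2 -> a
  X3 -> A T0
  X4 -> T2 S

CYK fill:
  [0..0]={T1}  "b"  orig:{}
  [1..1]={A,T2}  "a"  orig:{A}
  [2..2]={T1}  "b"  orig:{}
  [3..3]={A,T2}  "a"  orig:{A}
  [0..1]=∅  "ba"
  [1..2]={S}  "ab"
  [2..3]=∅  "ba"
  [0..2]=∅  "bab"
  [1..3]=∅  "aba"
  [0..3]=∅  "baba"

S ∉ T[0,3] ⇒ NO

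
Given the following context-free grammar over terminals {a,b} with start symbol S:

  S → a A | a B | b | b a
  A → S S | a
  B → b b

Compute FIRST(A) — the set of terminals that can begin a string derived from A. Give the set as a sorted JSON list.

FIRST sets, iterate to fixpoint:
pass 1:
  A via A→a: +{a}
  B via B→b b: +{b}
  S via S→a A: +{a}
  S via S→b: +{b}
  FIRST[S]={a,b}  FIRST[A]={a}  FIRST[B]={b}
pass 2:
  A via A→S S: +{b}
  FIRST[S]={a,b}  FIRST[A]={a,b}  FIRST[B]={b}
pass 3: — fixpoint
  FIRST[S]={a,b}  FIRST[A]={a,b}  FIRST[B]={b}

FIRST(A) = ["a", "b"]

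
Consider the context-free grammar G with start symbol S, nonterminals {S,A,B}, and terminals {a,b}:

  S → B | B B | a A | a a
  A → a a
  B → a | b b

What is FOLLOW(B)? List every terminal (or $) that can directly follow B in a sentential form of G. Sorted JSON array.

FIRST iteration:
[1]
  A via A→a a: +{a}
  B via B→a: +{a}
  B via B→b b: +{b}
  S via S→B: +{a,b}
  FIRST[S]={a,b}  FIRST[A]={a}  FIRST[B]={a,b}
[2] done
  FIRST[S]={a,b}  FIRST[A]={a}  FIRST[B]={a,b}

FOLLOW iteration:
seed FOLLOW(S) with $
pass 1:
  S→B: FOLLOW(B) ⊇ FOLLOW(S) ⊇ {$}; new: +{$}
  S→B B: FOLLOW(B) ⊇ FIRST(B) = {a,b}; new: +{a,b}
  S→a A: FOLLOW(A) ⊇ FOLLOW(S) ⊇ {$}; new: +{$}
  FOLLOW[S]={$}  FOLLOW[A]={$}  FOLLOW[B]={$,a,b}
pass 2: (stable)
  FOLLOW[S]={$}  FOLLOW[A]={$}  FOLLOW[B]={$,a,b}

FOLLOW(B) = ["$", "a", "b"]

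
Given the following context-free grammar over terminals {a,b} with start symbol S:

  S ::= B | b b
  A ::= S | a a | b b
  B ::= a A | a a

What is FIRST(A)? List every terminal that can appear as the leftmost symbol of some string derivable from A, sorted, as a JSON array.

Compute FIRST by fixpoint:
[1]
  A via A→a a: +{a}
  A via A→b b: +{b}
  B via B→a A: +{a}
  S via S→B: +{a}
  S via S→b b: +{b}
  S: {a,b}  A: {a,b}  B: {a}
[2] (stable)
  S: {a,b}  A: {a,b}  B: {a}

FIRST(A) = ["a", "b"]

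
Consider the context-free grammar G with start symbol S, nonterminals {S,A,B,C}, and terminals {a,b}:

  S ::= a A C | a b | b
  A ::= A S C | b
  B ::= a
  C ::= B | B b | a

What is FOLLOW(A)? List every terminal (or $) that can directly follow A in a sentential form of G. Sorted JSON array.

FIRST sets, iterate to fixpoint:
[1]
  A via A→b: +{b}
  B via B→a: +{a}
  C via C→B: +{a}
  S via S→a A C: +{a}
  S via S→b: +{b}
  FIRST[S]={a,b}  FIRST[A]={b}  FIRST[B]={a}  FIRST[C]={a}
[2] (no change)
  FIRST[S]={a,b}  FIRST[A]={b}  FIRST[B]={a}  FIRST[C]={a}

FOLLOW sets:
seed FOLLOW(S) with $
round 1:
  A→A S C: FOLLOW(A) ⊇ FIRST(S) = {a,b}; new: +{a,b}
  A→A S C: FOLLOW(S) ⊇ FIRST(C) = {a}; new: +{a}
  A→A S C: FOLLOW(C) ⊇ FOLLOW(A) ⊇ {a,b}; new: +{a,b}
  C→B: FOLLOW(B) ⊇ FOLLOW(C) ⊇ {a,b}; new: +{a,b}
  S→a A C: FOLLOW(C) ⊇ FOLLOW(S) ⊇ {$,a}; new: +{$}
  FOLLOW(S)={$,a}  FOLLOW(A)={a,b}  FOLLOW(B)={a,b}  FOLLOW(C)={$,a,b}
round 2:
  C→B: FOLLOW(B) ⊇ FOLLOW(C) ⊇ {$,a,b}; new: +{$}
  FOLLOW(S)={$,a}  FOLLOW(A)={a,b}  FOLLOW(B)={$,a,b}  FOLLOW(C)={$,a,b}
round 3: — fixpoint
  FOLLOW(S)={$,a}  FOLLOW(A)={a,b}  FOLLOW(B)={$,a,b}  FOLLOW(C)={$,a,b}

FOLLOW(A) = ["a", "b"]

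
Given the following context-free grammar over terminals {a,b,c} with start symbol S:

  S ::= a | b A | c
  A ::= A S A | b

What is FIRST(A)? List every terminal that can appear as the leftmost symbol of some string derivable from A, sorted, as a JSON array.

Compute FIRST by fixpoint:
[1]
  A via A→b: +{b}
  S via S→a: +{a}
  S via S→b A: +{b}
  S via S→c: +{c}
  FIRST(S)={a,b,c}  FIRST(A)={b}
[2] (stable)
  FIRST(S)={a,b,c}  FIRST(A)={b}

FIRST(A) = ["b"]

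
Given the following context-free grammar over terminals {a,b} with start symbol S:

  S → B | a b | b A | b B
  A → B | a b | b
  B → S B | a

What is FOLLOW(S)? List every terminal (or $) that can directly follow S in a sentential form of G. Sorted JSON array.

FIRST iteration:
iter 1:
  A via A→a b: +{a}
  A via A→b: +{b}
  B via B→a: +{a}
  S via S→B: +{a}
  S via S→b A: +{b}
  FIRST(S)={a,b}  FIRST(A)={a,b}  FIRST(B)={a}
iter 2:
  B via B→S B: +{b}
  FIRST(S)={a,b}  FIRST(A)={a,b}  FIRST(B)={a,b}
iter 3: done
  FIRST(S)={a,b}  FIRST(A)={a,b}  FIRST(B)={a,b}

Compute FOLLOW by fixpoint:
initialize: $ ∈ FOLLOW(S)
round 1:
  B→S B: FOLLOW(S) ⊇ FIRST(B) = {a,b}; new: +{a,b}
  S→B: FOLLOW(B) ⊇ FOLLOW(S) ⊇ {$,a,b}; new: +{$,a,b}
  S→b A: FOLLOW(A) ⊇ FOLLOW(S) ⊇ {$,a,b}; new: +{$,a,b}
  FOLLOW[S]={$,a,b}  FOLLOW[A]={$,a,b}  FOLLOW[B]={$,a,b}
round 2: — fixpoint
  FOLLOW[S]={$,a,b}  FOLLOW[A]={$,a,b}  FOLLOW[B]={$,a,b}

FOLLOW(S) = ["$", "a", "b"]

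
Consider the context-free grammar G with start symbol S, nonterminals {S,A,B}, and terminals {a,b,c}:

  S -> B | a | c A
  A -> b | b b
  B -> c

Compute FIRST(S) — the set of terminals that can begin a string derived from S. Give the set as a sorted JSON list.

FIRST sets, iterate to fixpoint:
iter 1:
  A via A→b: +{b}
  B via B→c: +{c}
  S via S→B: +{c}
  S via S→a: +{a}
  S: {a,c}  A: {b}  B: {c}
iter 2: (no change)
  S: {a,c}  A: {b}  B: {c}

FIRST(S) = ["a", "c"]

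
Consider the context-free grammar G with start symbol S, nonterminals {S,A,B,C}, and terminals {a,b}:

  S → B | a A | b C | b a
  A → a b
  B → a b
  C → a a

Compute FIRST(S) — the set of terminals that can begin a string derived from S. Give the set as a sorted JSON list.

FIRST sets, iterate to fixpoint:
round 1:
  A via A→a b: +{a}
  B via B→a b: +{a}
  C via C→a a: +{a}
  S via S→B: +{a}
  S via S→b C: +{b}
  S: {a,b}  A: {a}  B: {a}  C: {a}
round 2: (stable)
  S: {a,b}  A: {a}  B: {a}  C: {a}

FIRST(S) = ["a", "b"]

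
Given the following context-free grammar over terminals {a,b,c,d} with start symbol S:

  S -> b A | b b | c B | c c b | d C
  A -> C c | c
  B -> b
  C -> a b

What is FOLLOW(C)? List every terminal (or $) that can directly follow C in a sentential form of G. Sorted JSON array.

FIRST sets, iterate to fixpoint:
round 1:
  A via A→c: +{c}
  B via B→b: +{b}
  C via C→a b: +{a}
  S via S→b A: +{b}
  S via S→c B: +{c}
  S via S→d C: +{d}
  FIRST(S)={b,c,d}  FIRST(A)={c}  FIRST(B)={b}  FIRST(C)={a}
round 2:
  A via A→C c: +{a}
  FIRST(S)={b,c,d}  FIRST(A)={a,c}  FIRST(B)={b}  FIRST(C)={a}
round 3: (no change)
  FIRST(S)={b,c,d}  FIRST(A)={a,c}  FIRST(B)={b}  FIRST(C)={a}

FOLLOW iteration:
initialize: $ ∈ FOLLOW(S)
pass 1:
  A→C c: FOLLOW(C) ⊇ FIRST(c) = {c}; new: +{c}
  S→b A: FOLLOW(A) ⊇ FOLLOW(S) ⊇ {$}; new: +{$}
  S→c B: FOLLOW(B) ⊇ FOLLOW(S) ⊇ {$}; new: +{$}
  S→d C: FOLLOW(C) ⊇ FOLLOW(S) ⊇ {$}; new: +{$}
  FOLLOW[S]={$}  FOLLOW[A]={$}  FOLLOW[B]={$}  FOLLOW[C]={$,c}
pass 2: (stable)
  FOLLOW[S]={$}  FOLLOW[A]={$}  FOLLOW[B]={$}  FOLLOW[C]={$,c}

FOLLOW(C) = ["$", "c"]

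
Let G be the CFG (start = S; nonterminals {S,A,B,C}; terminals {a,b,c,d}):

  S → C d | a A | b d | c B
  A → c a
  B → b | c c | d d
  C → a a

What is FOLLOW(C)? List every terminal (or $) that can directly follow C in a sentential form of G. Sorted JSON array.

Compute FIRST by fixpoint:
pass 1:
  A via A→c a: +{c}
  B via B→b: +{b}
  B via B→c c: +{c}
  B via B→d d: +{d}
  C via C→a a: +{a}
  S via S→C d: +{a}
  S via S→b d: +{b}
  S via S→c B: +{c}
  FIRST[S]={a,b,c}  FIRST[A]={c}  FIRST[B]={b,c,d}  FIRST[C]={a}
pass 2: (no change)
  FIRST[S]={a,b,c}  FIRST[A]={c}  FIRST[B]={b,c,d}  FIRST[C]={a}

FOLLOW sets:
FOLLOW(S) := {$}
round 1:
  S→C d: FOLLOW(C) ⊇ FIRST(d) = {d}; new: +{d}
  S→a A: FOLLOW(A) ⊇ FOLLOW(S) ⊇ {$}; new: +{$}
  S→c B: FOLLOW(B) ⊇ FOLLOW(S) ⊇ {$}; new: +{$}
  S: {$}  A: {$}  B: {$}  C: {d}
round 2: (no change)
  S: {$}  A: {$}  B: {$}  C: {d}

FOLLOW(C) = ["d"]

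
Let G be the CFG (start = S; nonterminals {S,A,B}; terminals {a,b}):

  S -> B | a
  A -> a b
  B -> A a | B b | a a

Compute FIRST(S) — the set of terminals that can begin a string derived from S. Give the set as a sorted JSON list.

FIRST iteration:
[1]
  A via A→a b: +{a}
  B via B→A a: +{a}
  S via S→B: +{a}
  S: {a}  A: {a}  B: {a}
[2] — fixpoint
  S: {a}  A: {a}  B: {a}

FIRST(S) = ["a"]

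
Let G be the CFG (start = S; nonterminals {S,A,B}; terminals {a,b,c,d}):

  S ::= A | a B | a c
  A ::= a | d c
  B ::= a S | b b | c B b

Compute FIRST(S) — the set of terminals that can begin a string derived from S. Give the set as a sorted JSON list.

FIRST iteration:
round 1:
  A via A→a: +{a}
  A via A→d c: +{d}
  B via B→a S: +{a}
  B via B→b b: +{b}
  B via B→c B b: +{c}
  S via S→A: +{a,d}
  FIRST[S]={a,d}  FIRST[A]={a,d}  FIRST[B]={a,b,c}
round 2: (no change)
  FIRST[S]={a,d}  FIRST[A]={a,d}  FIRST[B]={a,b,c}

FIRST(S) = ["a", "d"]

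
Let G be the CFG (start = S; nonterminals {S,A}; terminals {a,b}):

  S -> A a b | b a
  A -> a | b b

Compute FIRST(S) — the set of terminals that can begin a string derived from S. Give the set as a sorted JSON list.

FIRST iteration:
round 1:
  A via A→a: +{a}
  A via A→b b: +{b}
  S via S→A a b: +{a,b}
  S: {a,b}  A: {a,b}
round 2: done
  S: {a,b}  A: {a,b}

FIRST(S) = ["a", "b"]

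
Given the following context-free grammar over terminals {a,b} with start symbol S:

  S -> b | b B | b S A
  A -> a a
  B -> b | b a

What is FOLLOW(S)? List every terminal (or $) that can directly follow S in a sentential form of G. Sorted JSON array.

Compute FIRST by fixpoint:
round 1:
  A via A→a a: +{a}
  B via B→b: +{b}
  S via S→b: +{b}
  FIRST(S)={b}  FIRST(A)={a}  FIRST(B)={b}
round 2: (no change)
  FIRST(S)={b}  FIRST(A)={a}  FIRST(B)={b}

FOLLOW sets:
initialize: $ ∈ FOLLOW(S)
[1]
  S→b B: FOLLOW(B) ⊇ FOLLOW(S) ⊇ {$}; new: +{$}
  S→b S A: FOLLOW(S) ⊇ FIRST(A) = {a}; new: +{a}
  S→b S A: FOLLOW(A) ⊇ FOLLOW(S) ⊇ {$,a}; new: +{$,a}
  S: {$,a}  A: {$,a}  B: {$}
[2]
  S→b B: FOLLOW(B) ⊇ FOLLOW(S) ⊇ {$,a}; new: +{a}
  S: {$,a}  A: {$,a}  B: {$,a}
[3] done
  S: {$,a}  A: {$,a}  B: {$,a}

FOLLOW(S) = ["$", "a"]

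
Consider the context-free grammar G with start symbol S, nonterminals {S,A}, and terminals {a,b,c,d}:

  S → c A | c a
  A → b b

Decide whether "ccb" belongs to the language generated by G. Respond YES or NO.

CNF form of G:
  S -> T1 A | T1 T2
  A -> T0 T0
  T0 -> b
  T1 -> c
  T2 -> a

CYK table (by increasing span):
  T[0,0] 'c' = {T1}  orig:{}
  T[1,1] 'c' = {T1}  orig:{}
  T[2,2] 'b' = {T0}  orig:{}
  T[0,1] 'cc' = ∅
  T[1,2] 'cb' = ∅
  T[0,2] 'ccb' = ∅

S ∉ T[0,2] ⇒ NO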